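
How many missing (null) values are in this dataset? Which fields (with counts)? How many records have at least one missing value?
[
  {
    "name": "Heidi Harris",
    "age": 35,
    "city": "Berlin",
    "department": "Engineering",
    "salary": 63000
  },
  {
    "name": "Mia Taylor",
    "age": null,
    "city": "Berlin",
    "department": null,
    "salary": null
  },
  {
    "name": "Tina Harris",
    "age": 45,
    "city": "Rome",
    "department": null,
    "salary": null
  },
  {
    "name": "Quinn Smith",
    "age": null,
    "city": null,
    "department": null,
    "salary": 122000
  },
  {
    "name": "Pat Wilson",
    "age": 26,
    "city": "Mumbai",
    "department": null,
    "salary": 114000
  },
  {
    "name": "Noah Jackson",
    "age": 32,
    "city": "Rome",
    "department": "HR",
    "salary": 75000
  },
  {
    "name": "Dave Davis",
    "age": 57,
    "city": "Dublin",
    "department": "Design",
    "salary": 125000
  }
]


Checking for missing (null) values in 7 records:

  Heidi Harris: complete
  Mia Taylor: age, department, salary
  Tina Harris: department, salary
  Quinn Smith: age, city, department
  Pat Wilson: department
  Noah Jackson: complete
  Dave Davis: complete

Per field:
  name: 0 missing
  age: 2 missing
  city: 1 missing
  department: 4 missing
  salary: 2 missing

Total missing values: 9
Records with any missing: 4

9 missing values (age: 2, city: 1, department: 4, salary: 2); 4 incomplete records


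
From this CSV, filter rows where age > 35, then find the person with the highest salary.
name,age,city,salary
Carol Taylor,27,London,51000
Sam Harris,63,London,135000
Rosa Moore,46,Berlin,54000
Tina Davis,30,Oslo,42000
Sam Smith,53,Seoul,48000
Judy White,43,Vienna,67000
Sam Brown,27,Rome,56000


Filter: age > 35
Sort by: salary (descending)

Filtered records (4):
  Sam Harris, age 63, salary $135000
  Judy White, age 43, salary $67000
  Rosa Moore, age 46, salary $54000
  Sam Smith, age 53, salary $48000

Highest salary: Sam Harris ($135000)

Sam Harris


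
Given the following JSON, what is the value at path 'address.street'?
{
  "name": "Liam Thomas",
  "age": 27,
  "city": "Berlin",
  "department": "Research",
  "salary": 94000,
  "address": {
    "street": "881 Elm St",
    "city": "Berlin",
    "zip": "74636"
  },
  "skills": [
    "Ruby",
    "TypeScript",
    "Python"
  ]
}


Query: address.street
Path: address -> street
Value: 881 Elm St

881 Elm St


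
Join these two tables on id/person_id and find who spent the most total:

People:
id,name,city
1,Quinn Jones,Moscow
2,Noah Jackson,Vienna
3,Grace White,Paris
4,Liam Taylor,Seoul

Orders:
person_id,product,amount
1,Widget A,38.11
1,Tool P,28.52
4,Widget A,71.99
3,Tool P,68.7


Join on: people.id = orders.person_id

Joined rows:
  Quinn Jones (Moscow) bought Widget A for $38.11
  Quinn Jones (Moscow) bought Tool P for $28.52
  Liam Taylor (Seoul) bought Widget A for $71.99
  Grace White (Paris) bought Tool P for $68.7

Total per person:
  Liam Taylor: $71.99
  Grace White: $68.70
  Quinn Jones: $66.63

Top spender: Liam Taylor ($71.99)

Liam Taylor ($71.99)


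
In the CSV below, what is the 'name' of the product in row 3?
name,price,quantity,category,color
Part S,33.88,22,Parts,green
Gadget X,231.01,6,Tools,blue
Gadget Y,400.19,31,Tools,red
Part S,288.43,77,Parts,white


Query: Row 3 ('Gadget Y'), column 'name'
Value: Gadget Y

Gadget Y


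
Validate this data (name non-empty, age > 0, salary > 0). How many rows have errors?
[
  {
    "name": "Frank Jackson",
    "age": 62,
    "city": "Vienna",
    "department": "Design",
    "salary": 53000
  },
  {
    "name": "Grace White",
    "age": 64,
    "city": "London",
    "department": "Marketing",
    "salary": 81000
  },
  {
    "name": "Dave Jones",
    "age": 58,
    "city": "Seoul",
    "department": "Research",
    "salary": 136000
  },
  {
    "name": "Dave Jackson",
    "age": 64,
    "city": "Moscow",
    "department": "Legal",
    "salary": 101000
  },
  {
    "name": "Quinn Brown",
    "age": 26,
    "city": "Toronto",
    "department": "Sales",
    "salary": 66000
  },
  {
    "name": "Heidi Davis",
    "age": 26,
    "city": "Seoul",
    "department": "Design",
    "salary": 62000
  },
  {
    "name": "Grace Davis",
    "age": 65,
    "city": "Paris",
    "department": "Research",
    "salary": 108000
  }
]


Validating 7 records:
Rules: name non-empty, age > 0, salary > 0

  Row 1 (Frank Jackson): OK
  Row 2 (Grace White): OK
  Row 3 (Dave Jones): OK
  Row 4 (Dave Jackson): OK
  Row 5 (Quinn Brown): OK
  Row 6 (Heidi Davis): OK
  Row 7 (Grace Davis): OK

Total errors: 0

0 errors


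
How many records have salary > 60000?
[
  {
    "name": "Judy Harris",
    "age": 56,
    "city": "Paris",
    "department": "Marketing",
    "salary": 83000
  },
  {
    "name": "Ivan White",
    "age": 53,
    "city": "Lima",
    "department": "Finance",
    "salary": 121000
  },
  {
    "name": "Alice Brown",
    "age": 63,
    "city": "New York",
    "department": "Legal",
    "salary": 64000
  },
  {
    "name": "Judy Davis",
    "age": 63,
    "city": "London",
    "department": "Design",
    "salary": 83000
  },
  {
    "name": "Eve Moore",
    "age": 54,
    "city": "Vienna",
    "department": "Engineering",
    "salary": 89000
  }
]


Data: 5 records
Condition: salary > 60000

Checking each record:
  Judy Harris: 83000 MATCH
  Ivan White: 121000 MATCH
  Alice Brown: 64000 MATCH
  Judy Davis: 83000 MATCH
  Eve Moore: 89000 MATCH

Count: 5

5


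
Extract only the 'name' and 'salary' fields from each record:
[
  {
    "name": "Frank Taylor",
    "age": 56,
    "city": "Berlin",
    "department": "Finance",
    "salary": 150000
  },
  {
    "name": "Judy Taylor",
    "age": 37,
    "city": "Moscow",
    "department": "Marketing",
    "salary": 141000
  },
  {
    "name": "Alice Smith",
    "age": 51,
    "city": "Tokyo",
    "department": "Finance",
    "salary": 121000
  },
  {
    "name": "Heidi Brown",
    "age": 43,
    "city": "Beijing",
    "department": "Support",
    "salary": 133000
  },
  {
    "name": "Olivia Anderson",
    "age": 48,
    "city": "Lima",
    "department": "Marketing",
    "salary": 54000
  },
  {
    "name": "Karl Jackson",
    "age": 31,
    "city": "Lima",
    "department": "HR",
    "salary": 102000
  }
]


Original: 6 records with fields: name, age, city, department, salary
Keep: ['name', 'salary']
Drop: ['age', 'city', 'department']
Result: 6 records, 2 fields each

[
  {
    "name": "Frank Taylor",
    "salary": 150000
  },
  {
    "name": "Judy Taylor",
    "salary": 141000
  },
  {
    "name": "Alice Smith",
    "salary": 121000
  },
  {
    "name": "Heidi Brown",
    "salary": 133000
  },
  {
    "name": "Olivia Anderson",
    "salary": 54000
  },
  {
    "name": "Karl Jackson",
    "salary": 102000
  }
]


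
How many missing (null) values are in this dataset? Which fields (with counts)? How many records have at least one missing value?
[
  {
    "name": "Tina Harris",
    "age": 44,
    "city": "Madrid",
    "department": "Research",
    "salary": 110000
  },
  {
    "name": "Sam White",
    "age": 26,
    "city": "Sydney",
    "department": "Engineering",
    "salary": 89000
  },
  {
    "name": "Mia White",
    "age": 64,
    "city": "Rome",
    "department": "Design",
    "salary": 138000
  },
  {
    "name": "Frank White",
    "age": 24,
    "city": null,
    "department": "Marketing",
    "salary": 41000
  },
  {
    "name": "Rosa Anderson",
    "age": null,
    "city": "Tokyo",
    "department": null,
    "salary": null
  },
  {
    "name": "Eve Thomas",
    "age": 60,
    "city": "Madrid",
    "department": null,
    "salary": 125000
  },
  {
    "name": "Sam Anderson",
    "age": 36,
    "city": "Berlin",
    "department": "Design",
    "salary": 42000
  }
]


Checking for missing (null) values in 7 records:

  Tina Harris: complete
  Sam White: complete
  Mia White: complete
  Frank White: city
  Rosa Anderson: age, department, salary
  Eve Thomas: department
  Sam Anderson: complete

Per field:
  name: 0 missing
  age: 1 missing
  city: 1 missing
  department: 2 missing
  salary: 1 missing

Total missing values: 5
Records with any missing: 3

5 missing values (age: 1, city: 1, department: 2, salary: 1); 3 incomplete records


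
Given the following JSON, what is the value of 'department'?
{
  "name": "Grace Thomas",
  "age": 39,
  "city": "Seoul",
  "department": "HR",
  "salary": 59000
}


Looking up field 'department'
Value: HR

HR


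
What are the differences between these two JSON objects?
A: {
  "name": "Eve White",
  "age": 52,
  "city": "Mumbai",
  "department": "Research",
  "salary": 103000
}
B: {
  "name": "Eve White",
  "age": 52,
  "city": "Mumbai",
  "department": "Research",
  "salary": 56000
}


Comparing each field (in key order):
  name: same
  age: same
  city: same
  department: same
  salary: DIFFERENT
Differences:
  salary: 103000 -> 56000

1 field(s) changed

1 change: salary


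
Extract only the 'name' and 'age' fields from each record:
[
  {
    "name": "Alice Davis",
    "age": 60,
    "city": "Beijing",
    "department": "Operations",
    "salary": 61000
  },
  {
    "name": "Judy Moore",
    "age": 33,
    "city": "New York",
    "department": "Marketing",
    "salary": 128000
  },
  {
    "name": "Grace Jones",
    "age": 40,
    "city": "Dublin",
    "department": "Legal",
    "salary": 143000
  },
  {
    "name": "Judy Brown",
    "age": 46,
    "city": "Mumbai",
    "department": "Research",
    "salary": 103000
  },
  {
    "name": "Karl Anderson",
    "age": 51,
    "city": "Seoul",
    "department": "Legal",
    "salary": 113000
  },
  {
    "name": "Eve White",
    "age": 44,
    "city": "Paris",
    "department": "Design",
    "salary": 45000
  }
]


Original: 6 records with fields: name, age, city, department, salary
Keep: ['name', 'age']
Drop: ['city', 'department', 'salary']
Result: 6 records, 2 fields each

[
  {
    "name": "Alice Davis",
    "age": 60
  },
  {
    "name": "Judy Moore",
    "age": 33
  },
  {
    "name": "Grace Jones",
    "age": 40
  },
  {
    "name": "Judy Brown",
    "age": 46
  },
  {
    "name": "Karl Anderson",
    "age": 51
  },
  {
    "name": "Eve White",
    "age": 44
  }
]


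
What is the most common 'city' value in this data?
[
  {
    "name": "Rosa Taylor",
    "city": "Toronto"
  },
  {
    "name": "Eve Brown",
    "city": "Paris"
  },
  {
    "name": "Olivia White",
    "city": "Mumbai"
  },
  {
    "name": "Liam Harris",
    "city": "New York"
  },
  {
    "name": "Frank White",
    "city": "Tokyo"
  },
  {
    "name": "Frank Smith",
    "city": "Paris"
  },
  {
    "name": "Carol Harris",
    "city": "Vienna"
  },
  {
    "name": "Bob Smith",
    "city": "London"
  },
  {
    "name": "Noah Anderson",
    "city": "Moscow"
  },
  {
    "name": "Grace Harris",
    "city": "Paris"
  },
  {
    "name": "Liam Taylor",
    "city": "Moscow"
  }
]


Counting 'city' values across 11 records:

  Paris: 3 ###
  Moscow: 2 ##
  Toronto: 1 #
  Mumbai: 1 #
  New York: 1 #
  Tokyo: 1 #
  Vienna: 1 #
  London: 1 #

Most common: Paris (3 times)

Paris (3 times)


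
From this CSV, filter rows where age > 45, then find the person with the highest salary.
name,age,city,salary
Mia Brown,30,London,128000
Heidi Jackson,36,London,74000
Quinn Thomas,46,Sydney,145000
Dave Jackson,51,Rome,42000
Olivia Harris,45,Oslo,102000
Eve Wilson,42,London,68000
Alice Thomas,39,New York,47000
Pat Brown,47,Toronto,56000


Filter: age > 45
Sort by: salary (descending)

Filtered records (3):
  Quinn Thomas, age 46, salary $145000
  Pat Brown, age 47, salary $56000
  Dave Jackson, age 51, salary $42000

Highest salary: Quinn Thomas ($145000)

Quinn Thomas


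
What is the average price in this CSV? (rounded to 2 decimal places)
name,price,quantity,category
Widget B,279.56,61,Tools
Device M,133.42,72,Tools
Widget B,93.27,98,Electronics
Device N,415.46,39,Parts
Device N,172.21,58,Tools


Computing average price:
Values: [279.56, 133.42, 93.27, 415.46, 172.21]
Sum = 1093.92
Count = 5
Average = 1093.92/5 = 218.784 exactly -> 218.78 (rounded half-up to 2 decimal places)

218.78


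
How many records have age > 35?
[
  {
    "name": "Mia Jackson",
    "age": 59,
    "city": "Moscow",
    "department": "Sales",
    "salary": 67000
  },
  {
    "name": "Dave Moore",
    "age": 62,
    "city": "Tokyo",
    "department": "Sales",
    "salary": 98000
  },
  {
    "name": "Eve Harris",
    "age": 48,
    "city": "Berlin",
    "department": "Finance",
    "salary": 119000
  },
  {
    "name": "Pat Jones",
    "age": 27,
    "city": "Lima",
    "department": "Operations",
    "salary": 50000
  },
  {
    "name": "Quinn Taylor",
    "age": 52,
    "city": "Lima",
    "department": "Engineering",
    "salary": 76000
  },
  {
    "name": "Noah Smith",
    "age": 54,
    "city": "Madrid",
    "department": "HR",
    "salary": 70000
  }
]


Data: 6 records
Condition: age > 35

Checking each record:
  Mia Jackson: 59 MATCH
  Dave Moore: 62 MATCH
  Eve Harris: 48 MATCH
  Pat Jones: 27
  Quinn Taylor: 52 MATCH
  Noah Smith: 54 MATCH

Count: 5

5


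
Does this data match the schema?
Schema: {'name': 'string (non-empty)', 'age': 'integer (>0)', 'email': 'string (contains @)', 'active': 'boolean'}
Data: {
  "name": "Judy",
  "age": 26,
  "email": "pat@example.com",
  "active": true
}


Validating each field against schema:
  name: OK (non-empty string)
  age: OK (positive integer)
  email: OK (string with @)
  active: OK (boolean)

Result: VALID

VALID


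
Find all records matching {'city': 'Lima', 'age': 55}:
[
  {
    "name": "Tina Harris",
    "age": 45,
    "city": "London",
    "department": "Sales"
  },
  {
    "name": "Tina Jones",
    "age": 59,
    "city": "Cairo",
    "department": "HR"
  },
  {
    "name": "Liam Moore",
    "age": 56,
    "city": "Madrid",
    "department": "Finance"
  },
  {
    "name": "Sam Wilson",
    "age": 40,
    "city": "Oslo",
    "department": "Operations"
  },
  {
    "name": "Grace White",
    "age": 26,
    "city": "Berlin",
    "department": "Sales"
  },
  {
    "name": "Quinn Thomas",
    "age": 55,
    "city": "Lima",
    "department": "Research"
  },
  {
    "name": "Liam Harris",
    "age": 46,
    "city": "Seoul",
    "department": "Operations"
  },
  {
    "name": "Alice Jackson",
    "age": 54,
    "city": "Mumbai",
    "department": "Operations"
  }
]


Search criteria: {'city': 'Lima', 'age': 55}

Checking 8 records:
  Tina Harris: {city: London, age: 45}
  Tina Jones: {city: Cairo, age: 59}
  Liam Moore: {city: Madrid, age: 56}
  Sam Wilson: {city: Oslo, age: 40}
  Grace White: {city: Berlin, age: 26}
  Quinn Thomas: {city: Lima, age: 55} <-- MATCH
  Liam Harris: {city: Seoul, age: 46}
  Alice Jackson: {city: Mumbai, age: 54}

Matches: ["Quinn Thomas"]

["Quinn Thomas"]


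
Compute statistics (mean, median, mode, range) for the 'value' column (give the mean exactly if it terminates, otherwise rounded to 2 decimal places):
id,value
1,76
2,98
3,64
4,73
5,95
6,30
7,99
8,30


Data: [76, 98, 64, 73, 95, 30, 99, 30]
Count: 8
Sum: 565
Mean: 565/8 = 70.625
Sorted: [30, 30, 64, 73, 76, 95, 98, 99]
Median: 74.5
Mode: 30 (2 times)
Range: 99 - 30 = 69
Min: 30, Max: 99

mean=70.625, median=74.5, mode=30, range=69


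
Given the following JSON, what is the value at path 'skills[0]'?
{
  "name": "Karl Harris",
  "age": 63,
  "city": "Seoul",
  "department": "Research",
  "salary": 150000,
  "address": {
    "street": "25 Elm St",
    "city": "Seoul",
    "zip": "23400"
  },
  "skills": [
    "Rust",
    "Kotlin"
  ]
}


Query: skills[0]
Path: skills -> first element
Value: Rust

Rust


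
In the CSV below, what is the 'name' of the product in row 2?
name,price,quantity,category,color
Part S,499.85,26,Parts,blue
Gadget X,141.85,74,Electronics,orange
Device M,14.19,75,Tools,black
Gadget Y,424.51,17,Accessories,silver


Query: Row 2 ('Gadget X'), column 'name'
Value: Gadget X

Gadget X


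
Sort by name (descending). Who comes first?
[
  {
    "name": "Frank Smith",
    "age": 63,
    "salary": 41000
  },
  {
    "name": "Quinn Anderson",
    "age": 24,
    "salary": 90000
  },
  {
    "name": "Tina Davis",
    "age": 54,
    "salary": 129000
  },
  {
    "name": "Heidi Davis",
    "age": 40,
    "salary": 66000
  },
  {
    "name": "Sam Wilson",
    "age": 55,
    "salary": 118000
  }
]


Sort by: name (descending)

Sorted order:
  1. Tina Davis (name = Tina Davis)
  2. Sam Wilson (name = Sam Wilson)
  3. Quinn Anderson (name = Quinn Anderson)
  4. Heidi Davis (name = Heidi Davis)
  5. Frank Smith (name = Frank Smith)

First: Tina Davis

Tina Davis


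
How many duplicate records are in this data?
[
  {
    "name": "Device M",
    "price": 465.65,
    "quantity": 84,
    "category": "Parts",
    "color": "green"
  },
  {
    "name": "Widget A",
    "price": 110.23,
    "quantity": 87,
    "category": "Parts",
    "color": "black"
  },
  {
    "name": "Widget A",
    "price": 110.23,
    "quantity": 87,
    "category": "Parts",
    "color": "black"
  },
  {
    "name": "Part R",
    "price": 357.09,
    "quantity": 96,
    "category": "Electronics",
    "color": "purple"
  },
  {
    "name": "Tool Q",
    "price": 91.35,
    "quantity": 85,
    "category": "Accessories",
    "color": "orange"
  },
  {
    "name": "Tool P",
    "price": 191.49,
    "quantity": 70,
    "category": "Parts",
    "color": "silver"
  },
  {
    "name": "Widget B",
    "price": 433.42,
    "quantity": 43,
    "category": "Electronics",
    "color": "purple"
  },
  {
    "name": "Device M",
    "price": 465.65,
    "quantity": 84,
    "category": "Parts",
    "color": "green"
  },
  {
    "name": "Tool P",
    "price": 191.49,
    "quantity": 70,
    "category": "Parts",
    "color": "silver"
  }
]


Checking 9 records for duplicates:

  Row 1: Device M ($465.65, qty 84)
  Row 2: Widget A ($110.23, qty 87)
  Row 3: Widget A ($110.23, qty 87) <-- DUPLICATE
  Row 4: Part R ($357.09, qty 96)
  Row 5: Tool Q ($91.35, qty 85)
  Row 6: Tool P ($191.49, qty 70)
  Row 7: Widget B ($433.42, qty 43)
  Row 8: Device M ($465.65, qty 84) <-- DUPLICATE
  Row 9: Tool P ($191.49, qty 70) <-- DUPLICATE

Duplicates found: 3
Unique records: 6

3 duplicates, 6 unique


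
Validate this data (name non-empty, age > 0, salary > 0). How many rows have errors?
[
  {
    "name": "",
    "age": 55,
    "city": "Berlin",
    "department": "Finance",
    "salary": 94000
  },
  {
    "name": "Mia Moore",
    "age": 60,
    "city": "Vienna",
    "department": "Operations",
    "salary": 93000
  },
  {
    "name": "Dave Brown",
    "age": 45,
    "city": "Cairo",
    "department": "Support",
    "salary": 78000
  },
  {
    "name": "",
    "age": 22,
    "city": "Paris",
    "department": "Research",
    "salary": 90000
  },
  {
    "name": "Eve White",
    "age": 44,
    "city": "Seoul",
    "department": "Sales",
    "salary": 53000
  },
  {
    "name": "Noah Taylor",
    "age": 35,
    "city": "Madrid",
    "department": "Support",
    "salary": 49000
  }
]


Validating 6 records:
Rules: name non-empty, age > 0, salary > 0

  Row 1 (???): empty name
  Row 2 (Mia Moore): OK
  Row 3 (Dave Brown): OK
  Row 4 (???): empty name
  Row 5 (Eve White): OK
  Row 6 (Noah Taylor): OK

Total errors: 2

2 errors


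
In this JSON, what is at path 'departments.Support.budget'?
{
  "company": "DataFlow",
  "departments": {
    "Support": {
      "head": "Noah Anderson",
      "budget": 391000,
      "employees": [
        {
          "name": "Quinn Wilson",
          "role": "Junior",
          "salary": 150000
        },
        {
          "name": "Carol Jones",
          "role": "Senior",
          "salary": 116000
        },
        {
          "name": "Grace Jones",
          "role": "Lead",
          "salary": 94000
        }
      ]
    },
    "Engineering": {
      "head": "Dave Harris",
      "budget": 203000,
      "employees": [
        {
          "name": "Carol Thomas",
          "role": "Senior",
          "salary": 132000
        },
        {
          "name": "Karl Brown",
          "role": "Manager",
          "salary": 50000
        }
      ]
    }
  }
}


Path: departments.Support.budget

Navigate:
  -> departments
  -> Support
  -> budget = 391000

391000


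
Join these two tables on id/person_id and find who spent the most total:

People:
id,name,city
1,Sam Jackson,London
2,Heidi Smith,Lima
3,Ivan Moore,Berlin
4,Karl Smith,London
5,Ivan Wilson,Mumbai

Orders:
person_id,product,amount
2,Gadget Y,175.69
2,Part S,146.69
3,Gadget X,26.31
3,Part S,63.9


Join on: people.id = orders.person_id

Joined rows:
  Heidi Smith (Lima) bought Gadget Y for $175.69
  Heidi Smith (Lima) bought Part S for $146.69
  Ivan Moore (Berlin) bought Gadget X for $26.31
  Ivan Moore (Berlin) bought Part S for $63.9

Total per person:
  Heidi Smith: $322.38
  Ivan Moore: $90.21

Top spender: Heidi Smith ($322.38)

Heidi Smith ($322.38)


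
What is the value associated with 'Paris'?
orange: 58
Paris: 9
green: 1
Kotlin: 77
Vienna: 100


Looking up key 'Paris'
Value: 9

9


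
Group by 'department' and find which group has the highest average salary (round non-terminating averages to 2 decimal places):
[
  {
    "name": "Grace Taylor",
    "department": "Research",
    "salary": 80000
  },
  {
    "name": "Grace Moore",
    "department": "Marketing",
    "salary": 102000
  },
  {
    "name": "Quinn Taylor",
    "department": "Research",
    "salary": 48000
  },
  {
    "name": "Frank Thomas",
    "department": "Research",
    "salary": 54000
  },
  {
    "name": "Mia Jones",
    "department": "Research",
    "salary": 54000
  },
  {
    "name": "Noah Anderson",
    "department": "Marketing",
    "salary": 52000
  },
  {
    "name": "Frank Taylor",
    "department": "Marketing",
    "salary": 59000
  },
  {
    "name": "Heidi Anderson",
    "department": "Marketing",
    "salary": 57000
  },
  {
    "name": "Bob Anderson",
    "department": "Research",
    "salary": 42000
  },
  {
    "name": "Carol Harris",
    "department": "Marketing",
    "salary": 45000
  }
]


Group by: department

Groups:
  Marketing: 5 people, avg salary = 315000/5 = $63000
  Research: 5 people, avg salary = 278000/5 = $55600

Highest average salary: Marketing ($63000)

Marketing ($63000)


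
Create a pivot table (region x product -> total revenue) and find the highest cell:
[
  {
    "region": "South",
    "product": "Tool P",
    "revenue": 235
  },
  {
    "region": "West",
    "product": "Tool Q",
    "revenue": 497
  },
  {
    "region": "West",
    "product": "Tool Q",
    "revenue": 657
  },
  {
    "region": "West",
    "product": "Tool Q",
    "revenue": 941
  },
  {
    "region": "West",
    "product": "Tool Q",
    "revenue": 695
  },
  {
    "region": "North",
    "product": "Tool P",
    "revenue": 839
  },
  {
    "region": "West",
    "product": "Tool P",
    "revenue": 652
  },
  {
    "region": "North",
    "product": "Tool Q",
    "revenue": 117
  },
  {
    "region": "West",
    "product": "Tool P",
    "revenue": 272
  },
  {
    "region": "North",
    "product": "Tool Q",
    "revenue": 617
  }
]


Pivot: region (rows) x product (columns) -> total revenue

     Tool P        Tool Q      
North          839           734  
South          235             0  
West           924          2790  

Highest: West / Tool Q = $2790

West / Tool Q = $2790


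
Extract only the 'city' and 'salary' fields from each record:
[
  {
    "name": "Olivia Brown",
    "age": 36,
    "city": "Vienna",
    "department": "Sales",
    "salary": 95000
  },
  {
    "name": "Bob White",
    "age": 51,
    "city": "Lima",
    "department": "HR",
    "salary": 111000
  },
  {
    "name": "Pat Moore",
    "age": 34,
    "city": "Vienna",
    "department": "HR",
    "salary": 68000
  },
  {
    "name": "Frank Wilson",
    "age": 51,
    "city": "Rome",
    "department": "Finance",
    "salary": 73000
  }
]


Original: 4 records with fields: name, age, city, department, salary
Keep: ['city', 'salary']
Drop: ['name', 'age', 'department']
Result: 4 records, 2 fields each

[
  {
    "city": "Vienna",
    "salary": 95000
  },
  {
    "city": "Lima",
    "salary": 111000
  },
  {
    "city": "Vienna",
    "salary": 68000
  },
  {
    "city": "Rome",
    "salary": 73000
  }
]


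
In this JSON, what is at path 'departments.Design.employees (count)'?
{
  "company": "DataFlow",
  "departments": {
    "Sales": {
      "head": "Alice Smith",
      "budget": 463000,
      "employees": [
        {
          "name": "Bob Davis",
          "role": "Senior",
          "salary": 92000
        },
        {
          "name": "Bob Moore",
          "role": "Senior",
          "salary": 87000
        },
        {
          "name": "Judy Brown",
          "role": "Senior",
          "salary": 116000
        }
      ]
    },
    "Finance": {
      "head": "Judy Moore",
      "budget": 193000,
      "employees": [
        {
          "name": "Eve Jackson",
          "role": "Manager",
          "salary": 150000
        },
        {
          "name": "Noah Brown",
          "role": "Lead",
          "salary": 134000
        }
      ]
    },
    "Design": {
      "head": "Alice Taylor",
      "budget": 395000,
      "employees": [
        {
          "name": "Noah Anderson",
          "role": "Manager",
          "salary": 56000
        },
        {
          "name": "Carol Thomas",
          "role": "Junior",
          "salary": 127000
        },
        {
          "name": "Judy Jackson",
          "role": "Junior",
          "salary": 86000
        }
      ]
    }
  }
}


Path: departments.Design.employees (count)

Navigate:
  -> departments
  -> Design
  -> employees (array, length 3)

3


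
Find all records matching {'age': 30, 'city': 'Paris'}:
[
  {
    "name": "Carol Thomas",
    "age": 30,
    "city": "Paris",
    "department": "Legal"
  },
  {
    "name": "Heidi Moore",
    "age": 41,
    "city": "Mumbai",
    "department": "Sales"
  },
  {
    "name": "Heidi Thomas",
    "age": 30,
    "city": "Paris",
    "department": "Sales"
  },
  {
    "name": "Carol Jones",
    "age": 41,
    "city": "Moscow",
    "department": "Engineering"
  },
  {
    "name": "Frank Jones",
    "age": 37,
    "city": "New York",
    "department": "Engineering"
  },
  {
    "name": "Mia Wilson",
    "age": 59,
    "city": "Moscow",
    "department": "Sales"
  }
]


Search criteria: {'age': 30, 'city': 'Paris'}

Checking 6 records:
  Carol Thomas: {age: 30, city: Paris} <-- MATCH
  Heidi Moore: {age: 41, city: Mumbai}
  Heidi Thomas: {age: 30, city: Paris} <-- MATCH
  Carol Jones: {age: 41, city: Moscow}
  Frank Jones: {age: 37, city: New York}
  Mia Wilson: {age: 59, city: Moscow}

Matches: ["Carol Thomas", "Heidi Thomas"]

["Carol Thomas", "Heidi Thomas"]


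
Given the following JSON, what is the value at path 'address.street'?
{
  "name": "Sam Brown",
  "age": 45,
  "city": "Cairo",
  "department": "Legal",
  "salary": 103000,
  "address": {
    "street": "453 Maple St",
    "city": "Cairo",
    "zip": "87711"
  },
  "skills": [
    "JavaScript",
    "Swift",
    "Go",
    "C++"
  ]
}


Query: address.street
Path: address -> street
Value: 453 Maple St

453 Maple St


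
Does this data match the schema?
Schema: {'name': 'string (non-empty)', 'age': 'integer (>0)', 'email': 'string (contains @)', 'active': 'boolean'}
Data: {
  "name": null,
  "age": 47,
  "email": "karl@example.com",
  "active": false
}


Validating each field against schema:
  name: FAIL (null is not a string)
  age: OK (positive integer)
  email: OK (string with @)
  active: OK (boolean)

Result: INVALID (1 error: name)

INVALID (1 error: name)


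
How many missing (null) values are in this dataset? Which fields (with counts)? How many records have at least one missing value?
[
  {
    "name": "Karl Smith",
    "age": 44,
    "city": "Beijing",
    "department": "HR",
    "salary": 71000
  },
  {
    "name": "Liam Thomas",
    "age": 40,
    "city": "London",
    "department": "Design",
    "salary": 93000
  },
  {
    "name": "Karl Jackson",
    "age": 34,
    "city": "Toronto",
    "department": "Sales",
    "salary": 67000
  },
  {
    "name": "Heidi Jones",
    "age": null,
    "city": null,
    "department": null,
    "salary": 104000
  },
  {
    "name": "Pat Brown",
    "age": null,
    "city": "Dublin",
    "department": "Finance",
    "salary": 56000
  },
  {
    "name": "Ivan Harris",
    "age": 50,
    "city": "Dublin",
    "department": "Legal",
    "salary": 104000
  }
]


Checking for missing (null) values in 6 records:

  Karl Smith: complete
  Liam Thomas: complete
  Karl Jackson: complete
  Heidi Jones: age, city, department
  Pat Brown: age
  Ivan Harris: complete

Per field:
  name: 0 missing
  age: 2 missing
  city: 1 missing
  department: 1 missing
  salary: 0 missing

Total missing values: 4
Records with any missing: 2

4 missing values (age: 2, city: 1, department: 1); 2 incomplete records


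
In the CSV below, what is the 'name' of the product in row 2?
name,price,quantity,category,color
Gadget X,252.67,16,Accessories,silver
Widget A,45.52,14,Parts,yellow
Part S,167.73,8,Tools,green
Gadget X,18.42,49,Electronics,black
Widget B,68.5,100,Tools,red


Query: Row 2 ('Widget A'), column 'name'
Value: Widget A

Widget A


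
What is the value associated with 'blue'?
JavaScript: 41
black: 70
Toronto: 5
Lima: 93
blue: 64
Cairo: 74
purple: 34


Looking up key 'blue'
Value: 64

64


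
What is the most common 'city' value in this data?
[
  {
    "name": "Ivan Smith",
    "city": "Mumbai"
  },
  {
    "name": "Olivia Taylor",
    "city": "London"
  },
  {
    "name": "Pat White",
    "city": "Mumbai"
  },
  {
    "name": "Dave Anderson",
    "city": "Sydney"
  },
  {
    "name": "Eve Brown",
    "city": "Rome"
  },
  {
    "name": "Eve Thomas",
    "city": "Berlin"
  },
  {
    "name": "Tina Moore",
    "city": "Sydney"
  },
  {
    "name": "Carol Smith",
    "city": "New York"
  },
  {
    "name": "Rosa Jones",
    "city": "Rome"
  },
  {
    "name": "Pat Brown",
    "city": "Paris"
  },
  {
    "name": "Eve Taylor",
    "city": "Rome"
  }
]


Counting 'city' values across 11 records:

  Rome: 3 ###
  Mumbai: 2 ##
  Sydney: 2 ##
  London: 1 #
  Berlin: 1 #
  New York: 1 #
  Paris: 1 #

Most common: Rome (3 times)

Rome (3 times)


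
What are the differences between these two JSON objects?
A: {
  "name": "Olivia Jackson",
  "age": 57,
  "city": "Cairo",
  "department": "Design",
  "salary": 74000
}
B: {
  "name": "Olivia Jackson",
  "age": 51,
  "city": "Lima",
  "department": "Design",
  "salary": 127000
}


Comparing each field (in key order):
  name: same
  age: DIFFERENT
  city: DIFFERENT
  department: same
  salary: DIFFERENT
Differences:
  age: 57 -> 51
  city: Cairo -> Lima
  salary: 74000 -> 127000

3 field(s) changed

3 changes: age, city, salary


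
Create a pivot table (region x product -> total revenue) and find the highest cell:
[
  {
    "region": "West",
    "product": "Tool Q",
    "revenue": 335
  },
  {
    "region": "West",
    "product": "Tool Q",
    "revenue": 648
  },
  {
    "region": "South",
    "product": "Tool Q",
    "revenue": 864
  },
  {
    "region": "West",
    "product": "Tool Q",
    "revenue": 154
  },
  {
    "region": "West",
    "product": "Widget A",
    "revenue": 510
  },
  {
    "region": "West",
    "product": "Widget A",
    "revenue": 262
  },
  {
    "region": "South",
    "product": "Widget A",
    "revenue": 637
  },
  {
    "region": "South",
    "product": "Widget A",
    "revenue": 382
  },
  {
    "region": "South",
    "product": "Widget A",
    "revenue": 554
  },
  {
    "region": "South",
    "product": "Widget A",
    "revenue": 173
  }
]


Pivot: region (rows) x product (columns) -> total revenue

     Tool Q        Widget A    
South          864          1746  
West          1137           772  

Highest: South / Widget A = $1746

South / Widget A = $1746


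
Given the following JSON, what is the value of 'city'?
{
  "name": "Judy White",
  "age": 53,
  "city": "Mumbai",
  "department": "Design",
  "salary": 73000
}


Looking up field 'city'
Value: Mumbai

Mumbai


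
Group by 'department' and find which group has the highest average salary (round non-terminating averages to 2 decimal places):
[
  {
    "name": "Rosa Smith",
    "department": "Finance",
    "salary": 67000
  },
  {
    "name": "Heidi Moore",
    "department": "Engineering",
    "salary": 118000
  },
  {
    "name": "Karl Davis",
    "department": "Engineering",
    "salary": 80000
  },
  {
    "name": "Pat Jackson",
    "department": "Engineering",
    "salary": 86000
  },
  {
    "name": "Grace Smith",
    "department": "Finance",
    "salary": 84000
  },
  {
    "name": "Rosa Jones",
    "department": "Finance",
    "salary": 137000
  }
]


Group by: department

Groups:
  Engineering: 3 people, avg salary = 284000/3 ≈ $94666.67
  Finance: 3 people, avg salary = 288000/3 = $96000

Highest average salary: Finance ($96000)

Finance ($96000)


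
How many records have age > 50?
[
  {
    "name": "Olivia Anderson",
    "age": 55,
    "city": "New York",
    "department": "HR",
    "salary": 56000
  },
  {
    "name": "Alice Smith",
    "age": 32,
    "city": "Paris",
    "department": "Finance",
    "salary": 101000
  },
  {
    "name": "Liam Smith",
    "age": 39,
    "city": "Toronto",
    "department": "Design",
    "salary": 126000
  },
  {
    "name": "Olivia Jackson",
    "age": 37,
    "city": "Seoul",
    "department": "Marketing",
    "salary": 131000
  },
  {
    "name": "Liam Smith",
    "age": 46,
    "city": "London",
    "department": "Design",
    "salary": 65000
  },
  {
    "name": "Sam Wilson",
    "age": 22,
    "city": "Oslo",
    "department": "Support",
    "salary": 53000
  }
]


Data: 6 records
Condition: age > 50

Checking each record:
  Olivia Anderson: 55 MATCH
  Alice Smith: 32
  Liam Smith: 39
  Olivia Jackson: 37
  Liam Smith: 46
  Sam Wilson: 22

Count: 1

1


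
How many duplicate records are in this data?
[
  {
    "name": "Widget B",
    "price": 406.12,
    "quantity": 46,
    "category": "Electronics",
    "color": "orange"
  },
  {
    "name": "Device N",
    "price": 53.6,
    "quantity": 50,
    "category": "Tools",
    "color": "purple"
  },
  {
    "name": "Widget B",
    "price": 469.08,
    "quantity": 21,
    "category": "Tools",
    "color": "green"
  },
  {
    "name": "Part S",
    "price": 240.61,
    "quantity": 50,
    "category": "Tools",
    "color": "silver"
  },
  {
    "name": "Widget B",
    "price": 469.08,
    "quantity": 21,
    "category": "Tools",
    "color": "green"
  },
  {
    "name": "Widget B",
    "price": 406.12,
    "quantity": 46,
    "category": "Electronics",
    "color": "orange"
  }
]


Checking 6 records for duplicates:

  Row 1: Widget B ($406.12, qty 46)
  Row 2: Device N ($53.6, qty 50)
  Row 3: Widget B ($469.08, qty 21)
  Row 4: Part S ($240.61, qty 50)
  Row 5: Widget B ($469.08, qty 21) <-- DUPLICATE
  Row 6: Widget B ($406.12, qty 46) <-- DUPLICATE

Duplicates found: 2
Unique records: 4

2 duplicates, 4 unique


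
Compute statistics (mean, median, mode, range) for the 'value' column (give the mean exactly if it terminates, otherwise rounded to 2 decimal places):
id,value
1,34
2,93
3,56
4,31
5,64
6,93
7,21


Data: [34, 93, 56, 31, 64, 93, 21]
Count: 7
Sum: 392
Mean: 392/7 = 56
Sorted: [21, 31, 34, 56, 64, 93, 93]
Median: 56.0
Mode: 93 (2 times)
Range: 93 - 21 = 72
Min: 21, Max: 93

mean=56, median=56.0, mode=93, range=72


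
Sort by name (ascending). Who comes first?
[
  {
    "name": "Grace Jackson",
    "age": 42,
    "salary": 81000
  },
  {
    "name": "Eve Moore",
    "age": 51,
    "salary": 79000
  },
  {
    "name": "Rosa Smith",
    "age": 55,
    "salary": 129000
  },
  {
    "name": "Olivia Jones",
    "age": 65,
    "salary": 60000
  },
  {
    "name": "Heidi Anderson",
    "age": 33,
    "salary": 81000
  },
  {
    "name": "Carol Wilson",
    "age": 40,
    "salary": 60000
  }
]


Sort by: name (ascending)

Sorted order:
  1. Carol Wilson (name = Carol Wilson)
  2. Eve Moore (name = Eve Moore)
  3. Grace Jackson (name = Grace Jackson)
  4. Heidi Anderson (name = Heidi Anderson)
  5. Olivia Jones (name = Olivia Jones)
  6. Rosa Smith (name = Rosa Smith)

First: Carol Wilson

Carol Wilson


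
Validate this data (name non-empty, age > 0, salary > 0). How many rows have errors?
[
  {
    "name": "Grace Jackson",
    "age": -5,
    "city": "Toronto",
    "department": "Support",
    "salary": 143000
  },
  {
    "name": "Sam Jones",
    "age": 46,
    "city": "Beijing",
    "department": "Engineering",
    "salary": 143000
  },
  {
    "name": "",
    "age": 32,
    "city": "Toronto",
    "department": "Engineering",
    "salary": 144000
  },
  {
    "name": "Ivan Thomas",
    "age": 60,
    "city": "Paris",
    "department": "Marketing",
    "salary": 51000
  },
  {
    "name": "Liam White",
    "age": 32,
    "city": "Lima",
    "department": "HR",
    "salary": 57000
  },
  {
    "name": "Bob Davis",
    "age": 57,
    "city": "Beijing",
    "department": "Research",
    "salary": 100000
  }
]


Validating 6 records:
Rules: name non-empty, age > 0, salary > 0

  Row 1 (Grace Jackson): negative age: -5
  Row 2 (Sam Jones): OK
  Row 3 (???): empty name
  Row 4 (Ivan Thomas): OK
  Row 5 (Liam White): OK
  Row 6 (Bob Davis): OK

Total errors: 2

2 errors


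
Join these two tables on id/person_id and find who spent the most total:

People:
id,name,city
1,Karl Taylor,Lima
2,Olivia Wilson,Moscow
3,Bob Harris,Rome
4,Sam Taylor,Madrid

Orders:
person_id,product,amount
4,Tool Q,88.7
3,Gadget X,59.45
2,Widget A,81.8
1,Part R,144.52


Join on: people.id = orders.person_id

Joined rows:
  Sam Taylor (Madrid) bought Tool Q for $88.7
  Bob Harris (Rome) bought Gadget X for $59.45
  Olivia Wilson (Moscow) bought Widget A for $81.8
  Karl Taylor (Lima) bought Part R for $144.52

Total per person:
  Karl Taylor: $144.52
  Sam Taylor: $88.70
  Olivia Wilson: $81.80
  Bob Harris: $59.45

Top spender: Karl Taylor ($144.52)

Karl Taylor ($144.52)


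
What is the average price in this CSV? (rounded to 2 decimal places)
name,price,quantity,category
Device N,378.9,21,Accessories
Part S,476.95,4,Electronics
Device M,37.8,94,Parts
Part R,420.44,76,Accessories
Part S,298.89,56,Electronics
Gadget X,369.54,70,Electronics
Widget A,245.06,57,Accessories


Computing average price:
Values: [378.9, 476.95, 37.8, 420.44, 298.89, 369.54, 245.06]
Sum = 2227.58
Count = 7
Average = 2227.58/7 ≈ 318.23 (rounded to 2 decimal places)

318.23


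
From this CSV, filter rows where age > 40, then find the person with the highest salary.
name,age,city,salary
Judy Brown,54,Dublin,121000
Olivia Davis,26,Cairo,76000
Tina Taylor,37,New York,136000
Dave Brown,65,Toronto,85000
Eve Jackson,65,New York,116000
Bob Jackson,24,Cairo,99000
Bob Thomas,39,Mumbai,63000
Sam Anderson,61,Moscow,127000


Filter: age > 40
Sort by: salary (descending)

Filtered records (4):
  Sam Anderson, age 61, salary $127000
  Judy Brown, age 54, salary $121000
  Eve Jackson, age 65, salary $116000
  Dave Brown, age 65, salary $85000

Highest salary: Sam Anderson ($127000)

Sam Anderson


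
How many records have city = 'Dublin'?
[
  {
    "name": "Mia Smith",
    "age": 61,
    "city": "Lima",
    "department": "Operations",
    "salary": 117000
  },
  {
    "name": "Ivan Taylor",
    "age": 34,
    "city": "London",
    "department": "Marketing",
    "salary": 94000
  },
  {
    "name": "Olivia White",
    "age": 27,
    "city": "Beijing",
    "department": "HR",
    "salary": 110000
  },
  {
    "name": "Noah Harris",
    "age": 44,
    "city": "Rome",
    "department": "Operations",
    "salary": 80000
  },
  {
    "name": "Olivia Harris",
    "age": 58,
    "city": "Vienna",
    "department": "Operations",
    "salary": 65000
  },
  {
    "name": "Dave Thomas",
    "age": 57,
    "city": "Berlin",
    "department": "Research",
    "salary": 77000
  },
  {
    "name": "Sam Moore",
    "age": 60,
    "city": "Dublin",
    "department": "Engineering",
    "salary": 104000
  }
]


Data: 7 records
Condition: city = 'Dublin'

Checking each record:
  Mia Smith: Lima
  Ivan Taylor: London
  Olivia White: Beijing
  Noah Harris: Rome
  Olivia Harris: Vienna
  Dave Thomas: Berlin
  Sam Moore: Dublin MATCH

Count: 1

1
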